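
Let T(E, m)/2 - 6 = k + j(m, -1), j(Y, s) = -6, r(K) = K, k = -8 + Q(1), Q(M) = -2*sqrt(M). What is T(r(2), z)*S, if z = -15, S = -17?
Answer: 340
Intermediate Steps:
k = -10 (k = -8 - 2*sqrt(1) = -8 - 2*1 = -8 - 2 = -10)
T(E, m) = -20 (T(E, m) = 12 + 2*(-10 - 6) = 12 + 2*(-16) = 12 - 32 = -20)
T(r(2), z)*S = -20*(-17) = 340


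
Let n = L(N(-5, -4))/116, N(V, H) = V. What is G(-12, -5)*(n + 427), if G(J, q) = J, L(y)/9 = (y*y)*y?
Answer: -145221/29 ≈ -5007.6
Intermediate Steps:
L(y) = 9*y³ (L(y) = 9*((y*y)*y) = 9*(y²*y) = 9*y³)
n = -1125/116 (n = (9*(-5)³)/116 = (9*(-125))*(1/116) = -1125*1/116 = -1125/116 ≈ -9.6983)
G(-12, -5)*(n + 427) = -12*(-1125/116 + 427) = -12*48407/116 = -145221/29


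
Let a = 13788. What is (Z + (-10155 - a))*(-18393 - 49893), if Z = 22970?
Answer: 66442278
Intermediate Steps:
(Z + (-10155 - a))*(-18393 - 49893) = (22970 + (-10155 - 1*13788))*(-18393 - 49893) = (22970 + (-10155 - 13788))*(-68286) = (22970 - 23943)*(-68286) = -973*(-68286) = 66442278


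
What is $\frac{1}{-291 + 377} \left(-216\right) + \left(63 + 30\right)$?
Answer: $\frac{3891}{43} \approx 90.488$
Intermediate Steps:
$\frac{1}{-291 + 377} \left(-216\right) + \left(63 + 30\right) = \frac{1}{86} \left(-216\right) + 93 = - \frac{108}{43} + 93 = \frac{3891}{43}$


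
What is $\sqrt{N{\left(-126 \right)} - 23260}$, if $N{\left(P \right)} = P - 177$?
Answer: $i \sqrt{23563} \approx 153.5 i$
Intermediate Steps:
$N{\left(P \right)} = -177 + P$
$\sqrt{N{\left(-126 \right)} - 23260} = \sqrt{\left(-177 - 126\right) - 23260} = \sqrt{-303 - 23260} = \sqrt{-23563} = i \sqrt{23563}$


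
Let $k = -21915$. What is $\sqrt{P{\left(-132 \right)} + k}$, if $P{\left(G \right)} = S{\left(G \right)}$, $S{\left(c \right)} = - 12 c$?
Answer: $9 i \sqrt{251} \approx 142.59 i$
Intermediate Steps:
$P{\left(G \right)} = - 12 G$
$\sqrt{P{\left(-132 \right)} + k} = \sqrt{\left(-12\right) \left(-132\right) - 21915} = \sqrt{1584 - 21915} = \sqrt{-20331} = 9 i \sqrt{251}$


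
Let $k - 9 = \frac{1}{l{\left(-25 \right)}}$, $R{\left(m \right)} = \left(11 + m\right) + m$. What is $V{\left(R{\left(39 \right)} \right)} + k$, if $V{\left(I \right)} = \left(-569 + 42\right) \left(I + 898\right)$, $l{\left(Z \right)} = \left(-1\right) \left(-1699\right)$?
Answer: $- \frac{883717859}{1699} \approx -5.2014 \cdot 10^{5}$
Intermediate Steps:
$R{\left(m \right)} = 11 + 2 m$
$l{\left(Z \right)} = 1699$
$V{\left(I \right)} = -473246 - 527 I$ ($V{\left(I \right)} = - 527 \left(898 + I\right) = -473246 - 527 I$)
$k = \frac{15292}{1699}$ ($k = 9 + \frac{1}{1699} = \frac{15292}{1699} \approx 9.0006$)
$V{\left(R{\left(39 \right)} \right)} + k = \left(-473246 - 527 \left(11 + 2 \cdot 39\right)\right) + \frac{15292}{1699} = \left(-473246 - 527 \left(11 + 78\right)\right) + \frac{15292}{1699} = \left(-473246 - 46903\right) + \frac{15292}{1699} = -520149 + \frac{15292}{1699} = - \frac{883717859}{1699}$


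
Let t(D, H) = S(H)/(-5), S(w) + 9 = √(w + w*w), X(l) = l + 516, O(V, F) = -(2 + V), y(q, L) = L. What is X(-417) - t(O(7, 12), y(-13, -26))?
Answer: 486/5 + √26 ≈ 102.30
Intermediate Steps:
O(V, F) = -2 - V
X(l) = 516 + l
S(w) = -9 + √(w + w²) (S(w) = -9 + √(w + w*w) = -9 + √(w + w²))
t(D, H) = 9/5 - √(H*(1 + H))/5 (t(D, H) = (-9 + √(H*(1 + H)))/(-5) = (-9 + √(H*(1 + H)))*(-⅕) = 9/5 - √(H*(1 + H))/5)
X(-417) - t(O(7, 12), y(-13, -26)) = (516 - 417) - (9/5 - 5*√26/5) = 99 - (9/5 - 5*√26/5) = 99 - (9/5 - √26) = 99 + (-9/5 + √26) = 486/5 + √26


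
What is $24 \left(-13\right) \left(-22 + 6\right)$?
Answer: $4992$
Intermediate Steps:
$24 \left(-13\right) \left(-22 + 6\right) = \left(-312\right) \left(-16\right) = 4992$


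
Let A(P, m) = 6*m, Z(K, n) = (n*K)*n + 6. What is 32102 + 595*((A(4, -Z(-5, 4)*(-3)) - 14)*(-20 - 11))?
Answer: 24859072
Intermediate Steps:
Z(K, n) = 6 + K*n² (Z(K, n) = (K*n)*n + 6 = K*n² + 6 = 6 + K*n²)
32102 + 595*((A(4, -Z(-5, 4)*(-3)) - 14)*(-20 - 11)) = 32102 + 595*((6*(-(6 - 5*4²)*(-3)) - 14)*(-20 - 11)) = 32102 + 595*((6*(-(6 - 5*16)*(-3)) - 14)*(-31)) = 32102 + 595*((6*(-(6 - 80)*(-3)) - 14)*(-31)) = 32102 + 595*((6*(-1*(-74)*(-3)) - 14)*(-31)) = 32102 + 595*((6*(74*(-3)) - 14)*(-31)) = 32102 + 595*((6*(-222) - 14)*(-31)) = 32102 + 595*((-1332 - 14)*(-31)) = 32102 + 595*(-1346*(-31)) = 32102 + 595*41726 = 32102 + 24826970 = 24859072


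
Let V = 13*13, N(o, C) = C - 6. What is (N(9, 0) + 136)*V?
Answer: 21970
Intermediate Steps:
N(o, C) = -6 + C
V = 169
(N(9, 0) + 136)*V = ((-6 + 0) + 136)*169 = (-6 + 136)*169 = 130*169 = 21970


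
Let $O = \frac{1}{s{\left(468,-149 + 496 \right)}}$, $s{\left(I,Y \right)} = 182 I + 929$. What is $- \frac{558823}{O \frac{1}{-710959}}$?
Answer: $34209537273433985$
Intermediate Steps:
$s{\left(I,Y \right)} = 929 + 182 I$
$O = \frac{1}{86105}$ ($O = \frac{1}{929 + 182 \cdot 468} = \frac{1}{929 + 85176} = \frac{1}{86105} \approx 1.1614 \cdot 10^{-5}$)
$- \frac{558823}{O \frac{1}{-710959}} = - \frac{558823}{\frac{1}{86105} \frac{1}{-710959}} = - \frac{558823}{\frac{1}{86105} \left(- \frac{1}{710959}\right)} = - \frac{558823}{- \frac{1}{61217124695}} = \left(-558823\right) \left(-61217124695\right) = 34209537273433985$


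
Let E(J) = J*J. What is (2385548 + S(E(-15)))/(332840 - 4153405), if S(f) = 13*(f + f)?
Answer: -2391398/3820565 ≈ -0.62593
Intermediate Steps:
E(J) = J²
S(f) = 26*f (S(f) = 13*(2*f) = 26*f)
(2385548 + S(E(-15)))/(332840 - 4153405) = (2385548 + 26*(-15)²)/(332840 - 4153405) = (2385548 + 26*225)/(-3820565) = (2385548 + 5850)*(-1/3820565) = 2391398*(-1/3820565) = -2391398/3820565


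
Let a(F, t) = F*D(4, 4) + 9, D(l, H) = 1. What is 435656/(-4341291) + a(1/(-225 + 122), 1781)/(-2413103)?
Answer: -108286148493970/1079026180605219 ≈ -0.10036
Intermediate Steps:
a(F, t) = 9 + F (a(F, t) = F*1 + 9 = F + 9 = 9 + F)
435656/(-4341291) + a(1/(-225 + 122), 1781)/(-2413103) = 435656/(-4341291) + (9 + 1/(-225 + 122))/(-2413103) = 435656*(-1/4341291) + (9 + 1/(-103))*(-1/2413103) = -435656/4341291 + (9 - 1/103)*(-1/2413103) = -435656/4341291 + (926/103)*(-1/2413103) = -435656/4341291 - 926/248549609 = -108286148493970/1079026180605219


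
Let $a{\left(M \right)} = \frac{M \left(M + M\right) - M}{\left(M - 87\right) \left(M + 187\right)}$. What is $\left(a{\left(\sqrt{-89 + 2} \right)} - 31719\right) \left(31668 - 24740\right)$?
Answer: $\frac{1732 \left(- 518795790 i - 3171901 \sqrt{87}\right)}{25 \sqrt{87} + 4089 i} \approx -2.1975 \cdot 10^{8} + 8.1289 i$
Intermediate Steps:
$a{\left(M \right)} = \frac{- M + 2 M^{2}}{\left(-87 + M\right) \left(187 + M\right)}$ ($a{\left(M \right)} = \frac{M 2 M - M}{\left(-87 + M\right) \left(187 + M\right)} = \left(2 M^{2} - M\right) \frac{1}{\left(-87 + M\right) \left(187 + M\right)} = \left(- M + 2 M^{2}\right) \frac{1}{\left(-87 + M\right) \left(187 + M\right)} = \frac{- M + 2 M^{2}}{\left(-87 + M\right) \left(187 + M\right)}$)
$\left(a{\left(\sqrt{-89 + 2} \right)} - 31719\right) \left(31668 - 24740\right) = \left(\frac{\sqrt{-89 + 2} \left(-1 + 2 \sqrt{-89 + 2}\right)}{-16269 + \left(\sqrt{-89 + 2}\right)^{2} + 100 \sqrt{-89 + 2}} - 31719\right) \left(31668 - 24740\right) = \left(\frac{\sqrt{-87} \left(-1 + 2 \sqrt{-87}\right)}{-16269 + \left(\sqrt{-87}\right)^{2} + 100 \sqrt{-87}} - 31719\right) 6928 = \left(\frac{i \sqrt{87} \left(-1 + 2 i \sqrt{87}\right)}{-16269 + \left(i \sqrt{87}\right)^{2} + 100 i \sqrt{87}} - 31719\right) 6928 = \left(\frac{i \sqrt{87} \left(-1 + 2 i \sqrt{87}\right)}{-16269 - 87 + 100 i \sqrt{87}} - 31719\right) 6928 = \left(\frac{i \sqrt{87} \left(-1 + 2 i \sqrt{87}\right)}{-16356 + 100 i \sqrt{87}} - 31719\right) 6928 = \left(-31719 + \frac{i \sqrt{87} \left(-1 + 2 i \sqrt{87}\right)}{-16356 + 100 i \sqrt{87}}\right) 6928 = -219749232 + \frac{6928 i \sqrt{87} \left(-1 + 2 i \sqrt{87}\right)}{-16356 + 100 i \sqrt{87}}$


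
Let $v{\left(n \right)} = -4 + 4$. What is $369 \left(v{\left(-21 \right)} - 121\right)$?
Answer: $-44649$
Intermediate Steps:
$v{\left(n \right)} = 0$
$369 \left(v{\left(-21 \right)} - 121\right) = 369 \left(0 - 121\right) = 369 \left(-121\right) = -44649$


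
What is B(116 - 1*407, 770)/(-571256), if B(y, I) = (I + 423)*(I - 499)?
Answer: -323303/571256 ≈ -0.56595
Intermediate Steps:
B(y, I) = (-499 + I)*(423 + I) (B(y, I) = (423 + I)*(-499 + I) = (-499 + I)*(423 + I))
B(116 - 1*407, 770)/(-571256) = (-211077 + 770**2 - 76*770)/(-571256) = (-211077 + 592900 - 58520)*(-1/571256) = 323303*(-1/571256) = -323303/571256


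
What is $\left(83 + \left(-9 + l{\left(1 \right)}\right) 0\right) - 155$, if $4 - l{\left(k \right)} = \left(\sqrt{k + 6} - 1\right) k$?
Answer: $-72$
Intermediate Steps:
$l{\left(k \right)} = 4 - k \left(-1 + \sqrt{6 + k}\right)$ ($l{\left(k \right)} = 4 - \left(\sqrt{k + 6} - 1\right) k = 4 - \left(\sqrt{6 + k} - 1\right) k = 4 - \left(-1 + \sqrt{6 + k}\right) k = 4 - k \left(-1 + \sqrt{6 + k}\right)$)
$\left(83 + \left(-9 + l{\left(1 \right)}\right) 0\right) - 155 = \left(83 + \left(-9 + \left(4 + 1 - 1 \sqrt{6 + 1}\right)\right) 0\right) - 155 = \left(83 + \left(-9 + \left(4 + 1 - 1 \sqrt{7}\right)\right) 0\right) - 155 = \left(83 + \left(-9 + \left(4 + 1 - \sqrt{7}\right)\right) 0\right) - 155 = \left(83 + \left(-9 + \left(5 - \sqrt{7}\right)\right) 0\right) - 155 = \left(83 + \left(-4 - \sqrt{7}\right) 0\right) - 155 = \left(83 + 0\right) - 155 = 83 - 155 = -72$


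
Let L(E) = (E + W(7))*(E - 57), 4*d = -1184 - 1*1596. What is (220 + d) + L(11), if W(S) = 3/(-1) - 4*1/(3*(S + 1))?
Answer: -2506/3 ≈ -835.33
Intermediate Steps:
W(S) = -3 - 4/(3 + 3*S) (W(S) = 3*(-1) - 4*1/(3*(1 + S)) = -3 - 4/(3 + 3*S))
d = -695 (d = (-1184 - 1*1596)/4 = (-1184 - 1596)/4 = (¼)*(-2780) = -695)
L(E) = (-57 + E)*(-19/6 + E) (L(E) = (E + (-13 - 9*7)/(3*(1 + 7)))*(E - 57) = (E + (⅓)*(-13 - 63)/8)*(-57 + E) = (E + (⅓)*(⅛)*(-76))*(-57 + E) = (E - 19/6)*(-57 + E) = (-19/6 + E)*(-57 + E) = (-57 + E)*(-19/6 + E))
(220 + d) + L(11) = (220 - 695) + (361/2 + 11² - 361/6*11) = -475 + (361/2 + 121 - 3971/6) = -475 - 1081/3 = -2506/3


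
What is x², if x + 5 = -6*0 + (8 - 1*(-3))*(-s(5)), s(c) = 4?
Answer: 2401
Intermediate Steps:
x = -49 (x = -5 + (-6*0 + (8 - 1*(-3))*(-1*4)) = -5 + (0 + (8 + 3)*(-4)) = -5 + (0 + 11*(-4)) = -5 + (0 - 44) = -5 - 44 = -49)
x² = (-49)² = 2401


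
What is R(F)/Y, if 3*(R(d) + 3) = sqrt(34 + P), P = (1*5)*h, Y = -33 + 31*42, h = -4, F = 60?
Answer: -1/423 + sqrt(14)/3807 ≈ -0.0013812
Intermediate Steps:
Y = 1269 (Y = -33 + 1302 = 1269)
P = -20 (P = (1*5)*(-4) = 5*(-4) = -20)
R(d) = -3 + sqrt(14)/3 (R(d) = -3 + sqrt(34 - 20)/3 = -3 + sqrt(14)/3)
R(F)/Y = (-3 + sqrt(14)/3)/1269 = (-3 + sqrt(14)/3)*(1/1269) = -1/423 + sqrt(14)/3807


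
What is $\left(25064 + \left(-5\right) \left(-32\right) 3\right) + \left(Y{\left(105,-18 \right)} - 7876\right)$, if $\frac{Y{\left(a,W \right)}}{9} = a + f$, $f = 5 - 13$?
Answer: $18541$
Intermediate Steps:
$f = -8$
$Y{\left(a,W \right)} = -72 + 9 a$ ($Y{\left(a,W \right)} = 9 \left(a - 8\right) = 9 \left(-8 + a\right) = -72 + 9 a$)
$\left(25064 + \left(-5\right) \left(-32\right) 3\right) + \left(Y{\left(105,-18 \right)} - 7876\right) = \left(25064 + \left(-5\right) \left(-32\right) 3\right) + \left(\left(-72 + 9 \cdot 105\right) - 7876\right) = \left(25064 + 160 \cdot 3\right) + \left(\left(-72 + 945\right) - 7876\right) = \left(25064 + 480\right) + \left(873 - 7876\right) = 25544 - 7003 = 18541$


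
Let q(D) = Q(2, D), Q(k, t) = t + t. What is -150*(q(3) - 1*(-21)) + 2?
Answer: -4048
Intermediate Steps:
Q(k, t) = 2*t
q(D) = 2*D
-150*(q(3) - 1*(-21)) + 2 = -150*(2*3 - 1*(-21)) + 2 = -150*(6 + 21) + 2 = -150*27 + 2 = -4050 + 2 = -4048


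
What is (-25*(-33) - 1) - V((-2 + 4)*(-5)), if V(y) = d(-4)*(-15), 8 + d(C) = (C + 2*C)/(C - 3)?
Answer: 5108/7 ≈ 729.71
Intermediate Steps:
d(C) = -8 + 3*C/(-3 + C) (d(C) = -8 + (C + 2*C)/(C - 3) = -8 + (3*C)/(-3 + C) = -8 + 3*C/(-3 + C))
V(y) = 660/7 (V(y) = ((24 - 5*(-4))/(-3 - 4))*(-15) = ((24 + 20)/(-7))*(-15) = -⅐*44*(-15) = -44/7*(-15) = 660/7)
(-25*(-33) - 1) - V((-2 + 4)*(-5)) = (-25*(-33) - 1) - 1*660/7 = (825 - 1) - 660/7 = 824 - 660/7 = 5108/7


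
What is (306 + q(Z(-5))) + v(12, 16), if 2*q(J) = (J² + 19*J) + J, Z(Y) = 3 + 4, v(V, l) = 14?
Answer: 829/2 ≈ 414.50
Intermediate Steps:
Z(Y) = 7
q(J) = J²/2 + 10*J (q(J) = ((J² + 19*J) + J)/2 = (J² + 20*J)/2 = J²/2 + 10*J)
(306 + q(Z(-5))) + v(12, 16) = (306 + (½)*7*(20 + 7)) + 14 = (306 + (½)*7*27) + 14 = (306 + 189/2) + 14 = 801/2 + 14 = 829/2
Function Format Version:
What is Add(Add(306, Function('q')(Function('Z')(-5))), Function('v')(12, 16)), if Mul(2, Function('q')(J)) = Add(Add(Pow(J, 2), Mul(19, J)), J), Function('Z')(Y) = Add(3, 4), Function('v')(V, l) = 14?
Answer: Rational(829, 2) ≈ 414.50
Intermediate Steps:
Function('Z')(Y) = 7
Function('q')(J) = Add(Mul(Rational(1, 2), Pow(J, 2)), Mul(10, J)) (Function('q')(J) = Mul(Rational(1, 2), Add(Add(Pow(J, 2), Mul(19, J)), J)) = Mul(Rational(1, 2), Add(Pow(J, 2), Mul(20, J))) = Add(Mul(Rational(1, 2), Pow(J, 2)), Mul(10, J)))
Add(Add(306, Function('q')(Function('Z')(-5))), Function('v')(12, 16)) = Add(Add(306, Mul(Rational(1, 2), 7, Add(20, 7))), 14) = Add(Add(306, Mul(Rational(1, 2), 7, 27)), 14) = Add(Add(306, Rational(189, 2)), 14) = Add(Rational(801, 2), 14) = Rational(829, 2)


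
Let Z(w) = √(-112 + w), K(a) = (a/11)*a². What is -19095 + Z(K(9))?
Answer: -19095 + I*√5533/11 ≈ -19095.0 + 6.7622*I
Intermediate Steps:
K(a) = a³/11 (K(a) = (a*(1/11))*a² = (a/11)*a² = a³/11)
-19095 + Z(K(9)) = -19095 + √(-112 + (1/11)*9³) = -19095 + √(-112 + (1/11)*729) = -19095 + √(-112 + 729/11) = -19095 + √(-503/11) = -19095 + I*√5533/11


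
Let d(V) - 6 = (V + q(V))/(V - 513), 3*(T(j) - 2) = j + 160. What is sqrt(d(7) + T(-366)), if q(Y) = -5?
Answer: I*sqrt(34951191)/759 ≈ 7.7891*I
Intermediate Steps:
T(j) = 166/3 + j/3 (T(j) = 2 + (j + 160)/3 = 2 + (160 + j)/3 = 2 + (160/3 + j/3) = 166/3 + j/3)
d(V) = 6 + (-5 + V)/(-513 + V) (d(V) = 6 + (V - 5)/(V - 513) = 6 + (-5 + V)/(-513 + V))
sqrt(d(7) + T(-366)) = sqrt((-3083 + 7*7)/(-513 + 7) + (166/3 + (1/3)*(-366))) = sqrt((-3083 + 49)/(-506) + (166/3 - 122)) = sqrt(-1/506*(-3034) - 200/3) = sqrt(1517/253 - 200/3) = sqrt(-46049/759) = I*sqrt(34951191)/759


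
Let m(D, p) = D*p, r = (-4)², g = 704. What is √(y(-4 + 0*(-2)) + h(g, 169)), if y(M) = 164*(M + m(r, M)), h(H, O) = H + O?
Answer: I*√10279 ≈ 101.39*I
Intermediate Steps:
r = 16
y(M) = 2788*M (y(M) = 164*(M + 16*M) = 164*(17*M) = 2788*M)
√(y(-4 + 0*(-2)) + h(g, 169)) = √(2788*(-4 + 0*(-2)) + (704 + 169)) = √(2788*(-4 + 0) + 873) = √(2788*(-4) + 873) = √(-11152 + 873) = √(-10279) = I*√10279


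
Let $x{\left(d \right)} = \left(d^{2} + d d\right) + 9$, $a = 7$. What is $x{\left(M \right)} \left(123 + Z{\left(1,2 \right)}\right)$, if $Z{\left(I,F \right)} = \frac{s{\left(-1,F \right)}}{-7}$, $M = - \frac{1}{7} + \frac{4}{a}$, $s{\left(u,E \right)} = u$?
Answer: $\frac{395658}{343} \approx 1153.5$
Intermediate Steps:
$M = \frac{3}{7}$ ($M = - \frac{1}{7} + \frac{4}{7} = \frac{3}{7} \approx 0.42857$)
$Z{\left(I,F \right)} = \frac{1}{7}$ ($Z{\left(I,F \right)} = - \frac{1}{-7} = \left(-1\right) \left(- \frac{1}{7}\right) = \frac{1}{7}$)
$x{\left(d \right)} = 9 + 2 d^{2}$ ($x{\left(d \right)} = \left(d^{2} + d^{2}\right) + 9 = 2 d^{2} + 9 = 9 + 2 d^{2}$)
$x{\left(M \right)} \left(123 + Z{\left(1,2 \right)}\right) = \left(9 + 2 \left(\frac{3}{7}\right)^{2}\right) \left(123 + \frac{1}{7}\right) = \left(9 + 2 \cdot \frac{9}{49}\right) \frac{862}{7} = \left(9 + \frac{18}{49}\right) \frac{862}{7} = \frac{459}{49} \cdot \frac{862}{7} = \frac{395658}{343}$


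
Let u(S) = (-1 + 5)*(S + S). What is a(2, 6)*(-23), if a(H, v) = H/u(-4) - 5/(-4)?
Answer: -437/16 ≈ -27.313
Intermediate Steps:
u(S) = 8*S (u(S) = 4*(2*S) = 8*S)
a(H, v) = 5/4 - H/32 (a(H, v) = H/((8*(-4))) - 5/(-4) = H/(-32) - 5*(-¼) = H*(-1/32) + 5/4 = -H/32 + 5/4 = 5/4 - H/32)
a(2, 6)*(-23) = (5/4 - 1/32*2)*(-23) = (5/4 - 1/16)*(-23) = (19/16)*(-23) = -437/16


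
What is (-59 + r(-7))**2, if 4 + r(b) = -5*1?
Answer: 4624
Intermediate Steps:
r(b) = -9 (r(b) = -4 - 5*1 = -4 - 5 = -9)
(-59 + r(-7))**2 = (-59 - 9)**2 = (-68)**2 = 4624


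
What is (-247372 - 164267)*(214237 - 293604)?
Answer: 32670552513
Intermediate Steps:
(-247372 - 164267)*(214237 - 293604) = -411639*(-79367) = 32670552513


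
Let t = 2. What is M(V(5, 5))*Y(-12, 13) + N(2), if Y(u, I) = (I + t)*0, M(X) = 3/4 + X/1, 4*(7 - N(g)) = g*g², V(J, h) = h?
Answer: 5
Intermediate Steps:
N(g) = 7 - g³/4 (N(g) = 7 - g*g²/4 = 7 - g³/4)
M(X) = ¾ + X (M(X) = 3*(¼) + X*1 = ¾ + X)
Y(u, I) = 0 (Y(u, I) = (I + 2)*0 = (2 + I)*0 = 0)
M(V(5, 5))*Y(-12, 13) + N(2) = (¾ + 5)*0 + (7 - ¼*2³) = (23/4)*0 + (7 - ¼*8) = 0 + (7 - 2) = 0 + 5 = 5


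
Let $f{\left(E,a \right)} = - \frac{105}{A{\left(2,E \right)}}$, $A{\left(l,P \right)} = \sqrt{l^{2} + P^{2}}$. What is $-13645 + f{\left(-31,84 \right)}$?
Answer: $-13645 - \frac{21 \sqrt{965}}{193} \approx -13648.0$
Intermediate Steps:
$A{\left(l,P \right)} = \sqrt{P^{2} + l^{2}}$
$f{\left(E,a \right)} = - \frac{105}{\sqrt{4 + E^{2}}}$ ($f{\left(E,a \right)} = - \frac{105}{\sqrt{E^{2} + 2^{2}}} = - \frac{105}{\sqrt{E^{2} + 4}} = - \frac{105}{\sqrt{4 + E^{2}}}$)
$-13645 + f{\left(-31,84 \right)} = -13645 - \frac{105}{\sqrt{4 + \left(-31\right)^{2}}} = -13645 - \frac{105}{\sqrt{4 + 961}} = -13645 - \frac{105}{\sqrt{965}} = -13645 - 105 \frac{\sqrt{965}}{965} = -13645 - \frac{21 \sqrt{965}}{193}$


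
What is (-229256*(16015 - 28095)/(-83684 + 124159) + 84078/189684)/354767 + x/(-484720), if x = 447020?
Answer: -267478083776381461/366732341191645660 ≈ -0.72935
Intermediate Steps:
(-229256*(16015 - 28095)/(-83684 + 124159) + 84078/189684)/354767 + x/(-484720) = (-229256*(16015 - 28095)/(-83684 + 124159) + 84078/189684)/354767 + 447020/(-484720) = (-229256/(40475/(-12080)) + 84078*(1/189684))*(1/354767) + 447020*(-1/484720) = (-229256/(40475*(-1/12080)) + 4671/10538)*(1/354767) - 22351/24236 = (-229256/(-8095/2416) + 4671/10538)*(1/354767) - 22351/24236 = (-229256*(-2416/8095) + 4671/10538)*(1/354767) - 22351/24236 = (553882496/8095 + 4671/10538)*(1/354767) - 22351/24236 = (5836851554593/85305110)*(1/354767) - 22351/24236 = 5836851554593/30263437959370 - 22351/24236 = -267478083776381461/366732341191645660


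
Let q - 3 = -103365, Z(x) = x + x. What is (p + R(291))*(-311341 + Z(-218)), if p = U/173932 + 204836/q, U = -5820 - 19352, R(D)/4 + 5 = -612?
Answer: 1730667623453684807/2247244923 ≈ 7.7013e+8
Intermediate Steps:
Z(x) = 2*x
R(D) = -2468 (R(D) = -20 + 4*(-612) = -20 - 2448 = -2468)
U = -25172
q = -103362 (q = 3 - 103365 = -103362)
p = -4778670427/2247244923 (p = -25172/173932 + 204836/(-103362) = -25172*1/173932 + 204836*(-1/103362) = -6293/43483 - 102418/51681 = -4778670427/2247244923 ≈ -2.1265)
(p + R(291))*(-311341 + Z(-218)) = (-4778670427/2247244923 - 2468)*(-311341 + 2*(-218)) = -5550979140391*(-311341 - 436)/2247244923 = -5550979140391/2247244923*(-311777) = 1730667623453684807/2247244923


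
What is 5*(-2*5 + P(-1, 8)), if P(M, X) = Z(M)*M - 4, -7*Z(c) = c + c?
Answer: -500/7 ≈ -71.429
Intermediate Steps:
Z(c) = -2*c/7 (Z(c) = -(c + c)/7 = -2*c/7)
P(M, X) = -4 - 2*M²/7 (P(M, X) = (-2*M/7)*M - 4 = -2*M²/7 - 4 = -4 - 2*M²/7)
5*(-2*5 + P(-1, 8)) = 5*(-2*5 + (-4 - 2/7*(-1)²)) = 5*(-10 + (-4 - 2/7*1)) = 5*(-10 + (-4 - 2/7)) = 5*(-10 - 30/7) = 5*(-100/7) = -500/7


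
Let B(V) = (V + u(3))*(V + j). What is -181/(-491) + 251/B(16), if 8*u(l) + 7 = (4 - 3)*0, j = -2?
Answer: 646271/415877 ≈ 1.5540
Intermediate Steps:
u(l) = -7/8 (u(l) = -7/8 + ((4 - 3)*0)/8 = -7/8 + (1*0)/8 = -7/8 + (⅛)*0 = -7/8 + 0 = -7/8)
B(V) = (-2 + V)*(-7/8 + V) (B(V) = (V - 7/8)*(V - 2) = (-7/8 + V)*(-2 + V) = (-2 + V)*(-7/8 + V))
-181/(-491) + 251/B(16) = -181/(-491) + 251/(7/4 + 16² - 23/8*16) = -181*(-1/491) + 251/(7/4 + 256 - 46) = 181/491 + 251/(847/4) = 181/491 + 251*(4/847) = 181/491 + 1004/847 = 646271/415877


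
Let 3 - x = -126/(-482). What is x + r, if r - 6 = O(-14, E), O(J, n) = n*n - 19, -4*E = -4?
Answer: -2232/241 ≈ -9.2614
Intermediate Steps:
E = 1 (E = -¼*(-4) = 1)
O(J, n) = -19 + n² (O(J, n) = n² - 19 = -19 + n²)
r = -12 (r = 6 + (-19 + 1²) = 6 + (-19 + 1) = 6 - 18 = -12)
x = 660/241 (x = 3 - (-126)/(-482) = 3 - (-126)*(-1)/482 = 3 - 1*63/241 = 3 - 63/241 = 660/241 ≈ 2.7386)
x + r = 660/241 - 12 = -2232/241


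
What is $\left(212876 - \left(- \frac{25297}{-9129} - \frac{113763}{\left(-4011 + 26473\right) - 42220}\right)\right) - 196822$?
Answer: $\frac{964711391225}{60123594} \approx 16045.0$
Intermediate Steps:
$\left(212876 - \left(- \frac{25297}{-9129} - \frac{113763}{\left(-4011 + 26473\right) - 42220}\right)\right) - 196822 = \left(212876 - \left(\left(-25297\right) \left(- \frac{1}{9129}\right) - \frac{113763}{22462 - 42220}\right)\right) - 196822 = \left(212876 - \left(\frac{25297}{9129} - \frac{113763}{-19758}\right)\right) - 196822 = \left(212876 - \left(\frac{25297}{9129} - - \frac{37921}{6586}\right)\right) - 196822 = \left(212876 - \left(\frac{25297}{9129} + \frac{37921}{6586}\right)\right) - 196822 = \left(212876 - \frac{512786851}{60123594}\right) - 196822 = \frac{12798357409493}{60123594} - 196822 = \frac{964711391225}{60123594}$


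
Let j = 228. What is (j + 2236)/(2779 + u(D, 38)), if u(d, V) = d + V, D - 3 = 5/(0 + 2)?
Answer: 4928/5645 ≈ 0.87298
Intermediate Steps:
D = 11/2 (D = 3 + 5/(0 + 2) = 3 + 5/2 = 11/2 ≈ 5.5000)
u(d, V) = V + d
(j + 2236)/(2779 + u(D, 38)) = (228 + 2236)/(2779 + (38 + 11/2)) = 2464/(2779 + 87/2) = 2464/(5645/2) = 2464*(2/5645) = 4928/5645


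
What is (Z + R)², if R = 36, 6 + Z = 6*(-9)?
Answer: 576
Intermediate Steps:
Z = -60 (Z = -6 + 6*(-9) = -6 - 54 = -60)
(Z + R)² = (-60 + 36)² = (-24)² = 576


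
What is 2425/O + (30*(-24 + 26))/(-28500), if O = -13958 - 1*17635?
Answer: -1183468/15006675 ≈ -0.078863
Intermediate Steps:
O = -31593 (O = -13958 - 17635 = -31593)
2425/O + (30*(-24 + 26))/(-28500) = 2425/(-31593) + (30*(-24 + 26))/(-28500) = 2425*(-1/31593) + (30*2)*(-1/28500) = -2425/31593 + 60*(-1/28500) = -2425/31593 - 1/475 = -1183468/15006675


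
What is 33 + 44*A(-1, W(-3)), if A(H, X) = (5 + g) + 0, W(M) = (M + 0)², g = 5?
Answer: 473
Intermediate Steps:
W(M) = M²
A(H, X) = 10 (A(H, X) = (5 + 5) + 0 = 10 + 0 = 10)
33 + 44*A(-1, W(-3)) = 33 + 44*10 = 33 + 440 = 473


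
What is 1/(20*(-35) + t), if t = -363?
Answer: -1/1063 ≈ -0.00094073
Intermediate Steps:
1/(20*(-35) + t) = 1/(20*(-35) - 363) = 1/(-700 - 363) = 1/(-1063) = -1/1063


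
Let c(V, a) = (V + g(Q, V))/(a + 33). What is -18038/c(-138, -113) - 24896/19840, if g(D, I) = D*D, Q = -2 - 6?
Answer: -223685593/11470 ≈ -19502.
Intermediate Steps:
Q = -8
g(D, I) = D²
c(V, a) = (64 + V)/(33 + a) (c(V, a) = (V + (-8)²)/(a + 33) = (V + 64)/(33 + a) = (64 + V)/(33 + a))
-18038/c(-138, -113) - 24896/19840 = -18038*(33 - 113)/(64 - 138) - 24896/19840 = -18038/(-74/(-80)) - 24896*1/19840 = -18038/((-1/80*(-74))) - 389/310 = -18038/37/40 - 389/310 = -18038*40/37 - 389/310 = -721520/37 - 389/310 = -223685593/11470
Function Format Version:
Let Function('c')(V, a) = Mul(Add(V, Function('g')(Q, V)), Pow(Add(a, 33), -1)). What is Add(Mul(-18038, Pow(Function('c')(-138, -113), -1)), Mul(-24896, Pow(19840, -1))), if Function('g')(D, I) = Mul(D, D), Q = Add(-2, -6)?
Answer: Rational(-223685593, 11470) ≈ -19502.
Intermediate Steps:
Q = -8
Function('g')(D, I) = Pow(D, 2)
Function('c')(V, a) = Mul(Pow(Add(33, a), -1), Add(64, V)) (Function('c')(V, a) = Mul(Add(V, Pow(-8, 2)), Pow(Add(a, 33), -1)) = Mul(Add(V, 64), Pow(Add(33, a), -1)) = Mul(Add(64, V), Pow(Add(33, a), -1)) = Mul(Pow(Add(33, a), -1), Add(64, V)))
Add(Mul(-18038, Pow(Function('c')(-138, -113), -1)), Mul(-24896, Pow(19840, -1))) = Add(Mul(-18038, Pow(Mul(Pow(Add(33, -113), -1), Add(64, -138)), -1)), Mul(-24896, Pow(19840, -1))) = Add(Mul(-18038, Pow(Mul(Pow(-80, -1), -74), -1)), Mul(-24896, Rational(1, 19840))) = Add(Mul(-18038, Pow(Mul(Rational(-1, 80), -74), -1)), Rational(-389, 310)) = Add(Mul(-18038, Pow(Rational(37, 40), -1)), Rational(-389, 310)) = Add(Mul(-18038, Rational(40, 37)), Rational(-389, 310)) = Add(Rational(-721520, 37), Rational(-389, 310)) = Rational(-223685593, 11470)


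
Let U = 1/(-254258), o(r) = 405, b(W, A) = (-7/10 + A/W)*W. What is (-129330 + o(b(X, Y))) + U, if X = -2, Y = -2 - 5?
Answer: -32780212651/254258 ≈ -1.2893e+5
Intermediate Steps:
Y = -7
b(W, A) = W*(-7/10 + A/W) (b(W, A) = (-7*⅒ + A/W)*W = (-7/10 + A/W)*W = W*(-7/10 + A/W))
U = -1/254258 ≈ -3.9330e-6
(-129330 + o(b(X, Y))) + U = (-129330 + 405) - 1/254258 = -128925 - 1/254258 = -32780212651/254258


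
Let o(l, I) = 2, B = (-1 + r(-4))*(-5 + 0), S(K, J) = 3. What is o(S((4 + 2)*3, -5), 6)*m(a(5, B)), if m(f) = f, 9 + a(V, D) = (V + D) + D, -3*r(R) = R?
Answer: -44/3 ≈ -14.667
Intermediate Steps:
r(R) = -R/3
B = -5/3 (B = (-1 - ⅓*(-4))*(-5 + 0) = (-1 + 4/3)*(-5) = (⅓)*(-5) = -5/3 ≈ -1.6667)
a(V, D) = -9 + V + 2*D (a(V, D) = -9 + ((V + D) + D) = -9 + ((D + V) + D) = -9 + (V + 2*D) = -9 + V + 2*D)
o(S((4 + 2)*3, -5), 6)*m(a(5, B)) = 2*(-9 + 5 + 2*(-5/3)) = 2*(-9 + 5 - 10/3) = 2*(-22/3) = -44/3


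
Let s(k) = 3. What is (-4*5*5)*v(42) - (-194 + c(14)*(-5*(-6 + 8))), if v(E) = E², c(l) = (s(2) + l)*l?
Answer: -173826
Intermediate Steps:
c(l) = l*(3 + l) (c(l) = (3 + l)*l = l*(3 + l))
(-4*5*5)*v(42) - (-194 + c(14)*(-5*(-6 + 8))) = (-4*5*5)*42² - (-194 + (14*(3 + 14))*(-5*(-6 + 8))) = -20*5*1764 - (-194 + (14*17)*(-5*2)) = -100*1764 - (-194 + 238*(-10)) = -176400 - (-194 - 2380) = -176400 - 1*(-2574) = -176400 + 2574 = -173826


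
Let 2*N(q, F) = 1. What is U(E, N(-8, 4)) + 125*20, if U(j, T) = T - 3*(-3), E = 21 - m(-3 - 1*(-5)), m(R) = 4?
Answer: 5019/2 ≈ 2509.5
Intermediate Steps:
N(q, F) = 1/2 (N(q, F) = (1/2)*1 = 1/2)
E = 17 (E = 21 - 1*4 = 21 - 4 = 17)
U(j, T) = 9 + T (U(j, T) = T + 9 = 9 + T)
U(E, N(-8, 4)) + 125*20 = (9 + 1/2) + 125*20 = 19/2 + 2500 = 5019/2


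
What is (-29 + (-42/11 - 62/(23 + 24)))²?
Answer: 311487201/267289 ≈ 1165.4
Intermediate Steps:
(-29 + (-42/11 - 62/(23 + 24)))² = (-29 + (-42*1/11 - 62/47))² = (-29 + (-42/11 - 62*1/47))² = (-29 + (-42/11 - 62/47))² = (-29 - 2656/517)² = (-17649/517)² = 311487201/267289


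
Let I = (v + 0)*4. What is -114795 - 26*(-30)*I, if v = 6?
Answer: -96075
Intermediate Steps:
I = 24 (I = (6 + 0)*4 = 6*4 = 24)
-114795 - 26*(-30)*I = -114795 - 26*(-30)*24 = -114795 - (-780)*24 = -114795 - 1*(-18720) = -114795 + 18720 = -96075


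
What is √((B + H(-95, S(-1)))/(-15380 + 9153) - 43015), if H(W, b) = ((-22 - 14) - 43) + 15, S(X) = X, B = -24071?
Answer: I*√1667779091290/6227 ≈ 207.39*I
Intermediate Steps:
H(W, b) = -64 (H(W, b) = (-36 - 43) + 15 = -79 + 15 = -64)
√((B + H(-95, S(-1)))/(-15380 + 9153) - 43015) = √((-24071 - 64)/(-15380 + 9153) - 43015) = √(-24135/(-6227) - 43015) = √(-24135*(-1/6227) - 43015) = √(24135/6227 - 43015) = √(-267830270/6227) = I*√1667779091290/6227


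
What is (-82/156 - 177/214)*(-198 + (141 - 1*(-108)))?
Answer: -95965/1391 ≈ -68.990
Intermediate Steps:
(-82/156 - 177/214)*(-198 + (141 - 1*(-108))) = (-82*1/156 - 177*1/214)*(-198 + (141 + 108)) = (-41/78 - 177/214)*(-198 + 249) = -5645/4173*51 = -95965/1391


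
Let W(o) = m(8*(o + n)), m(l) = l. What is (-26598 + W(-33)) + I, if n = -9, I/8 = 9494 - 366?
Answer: 46090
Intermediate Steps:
I = 73024 (I = 8*(9494 - 366) = 8*9128 = 73024)
W(o) = -72 + 8*o (W(o) = 8*(o - 9) = 8*(-9 + o) = -72 + 8*o)
(-26598 + W(-33)) + I = (-26598 + (-72 + 8*(-33))) + 73024 = (-26598 + (-72 - 264)) + 73024 = (-26598 - 336) + 73024 = -26934 + 73024 = 46090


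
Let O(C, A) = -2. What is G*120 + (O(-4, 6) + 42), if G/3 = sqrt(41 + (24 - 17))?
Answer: 40 + 1440*sqrt(3) ≈ 2534.2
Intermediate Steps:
G = 12*sqrt(3) (G = 3*sqrt(41 + (24 - 17)) = 3*sqrt(41 + 7) = 3*sqrt(48) = 3*(4*sqrt(3)) = 12*sqrt(3) ≈ 20.785)
G*120 + (O(-4, 6) + 42) = (12*sqrt(3))*120 + (-2 + 42) = 1440*sqrt(3) + 40 = 40 + 1440*sqrt(3)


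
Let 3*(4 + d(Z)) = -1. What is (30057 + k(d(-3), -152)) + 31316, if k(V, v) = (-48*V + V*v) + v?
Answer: 186263/3 ≈ 62088.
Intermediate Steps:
d(Z) = -13/3 (d(Z) = -4 + (⅓)*(-1) = -4 - ⅓ = -13/3)
k(V, v) = v - 48*V + V*v
(30057 + k(d(-3), -152)) + 31316 = (30057 + (-152 - 48*(-13/3) - 13/3*(-152))) + 31316 = (30057 + (-152 + 208 + 1976/3)) + 31316 = (30057 + 2144/3) + 31316 = 92315/3 + 31316 = 186263/3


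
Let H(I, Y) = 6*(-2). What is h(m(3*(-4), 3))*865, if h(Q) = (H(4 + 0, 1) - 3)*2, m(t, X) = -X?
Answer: -25950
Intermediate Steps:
H(I, Y) = -12
h(Q) = -30 (h(Q) = (-12 - 3)*2 = -15*2 = -30)
h(m(3*(-4), 3))*865 = -30*865 = -25950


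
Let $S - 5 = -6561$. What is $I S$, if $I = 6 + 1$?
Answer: $-45892$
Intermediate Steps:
$S = -6556$ ($S = 5 - 6561 = -6556$)
$I = 7$
$I S = 7 \left(-6556\right) = -45892$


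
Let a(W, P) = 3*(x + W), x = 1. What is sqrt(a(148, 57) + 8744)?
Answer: sqrt(9191) ≈ 95.870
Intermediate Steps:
a(W, P) = 3 + 3*W (a(W, P) = 3*(1 + W) = 3 + 3*W)
sqrt(a(148, 57) + 8744) = sqrt((3 + 3*148) + 8744) = sqrt((3 + 444) + 8744) = sqrt(447 + 8744) = sqrt(9191)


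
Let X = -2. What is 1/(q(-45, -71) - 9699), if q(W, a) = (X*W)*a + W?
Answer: -1/16134 ≈ -6.1981e-5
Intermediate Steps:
q(W, a) = W - 2*W*a (q(W, a) = (-2*W)*a + W = -2*W*a + W = W - 2*W*a)
1/(q(-45, -71) - 9699) = 1/(-45*(1 - 2*(-71)) - 9699) = 1/(-45*(1 + 142) - 9699) = 1/(-45*143 - 9699) = 1/(-6435 - 9699) = 1/(-16134) = -1/16134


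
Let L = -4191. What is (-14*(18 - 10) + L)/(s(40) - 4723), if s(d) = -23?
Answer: 4303/4746 ≈ 0.90666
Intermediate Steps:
(-14*(18 - 10) + L)/(s(40) - 4723) = (-14*(18 - 10) - 4191)/(-23 - 4723) = (-14*8 - 4191)/(-4746) = (-112 - 4191)*(-1/4746) = -4303*(-1/4746) = 4303/4746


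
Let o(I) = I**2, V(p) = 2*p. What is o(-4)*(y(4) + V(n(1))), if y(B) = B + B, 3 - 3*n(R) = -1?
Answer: 512/3 ≈ 170.67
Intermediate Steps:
n(R) = 4/3 (n(R) = 1 - 1/3*(-1) = 1 + 1/3 = 4/3)
y(B) = 2*B
o(-4)*(y(4) + V(n(1))) = (-4)**2*(2*4 + 2*(4/3)) = 16*(8 + 8/3) = 16*(32/3) = 512/3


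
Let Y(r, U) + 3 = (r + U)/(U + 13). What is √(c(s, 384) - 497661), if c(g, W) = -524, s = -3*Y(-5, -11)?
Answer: I*√498185 ≈ 705.82*I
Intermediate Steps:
Y(r, U) = -3 + (U + r)/(13 + U) (Y(r, U) = -3 + (r + U)/(U + 13) = -3 + (U + r)/(13 + U))
s = 33 (s = -3*(-39 - 5 - 2*(-11))/(13 - 11) = -3*(-39 - 5 + 22)/2 = -3*(-22)/2 = -3*(-11) = 33)
√(c(s, 384) - 497661) = √(-524 - 497661) = √(-498185) = I*√498185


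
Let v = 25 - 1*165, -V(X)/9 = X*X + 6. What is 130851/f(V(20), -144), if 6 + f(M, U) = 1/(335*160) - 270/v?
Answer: -49095295200/1527593 ≈ -32139.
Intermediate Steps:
V(X) = -54 - 9*X² (V(X) = -9*(X*X + 6) = -9*(X² + 6) = -9*(6 + X²) = -54 - 9*X²)
v = -140 (v = 25 - 165 = -140)
f(M, U) = -1527593/375200 (f(M, U) = -6 + (1/(335*160) - 270/(-140)) = -6 + ((1/335)*(1/160) - 270*(-1/140)) = -6 + (1/53600 + 27/14) = -6 + 723607/375200 = -1527593/375200)
130851/f(V(20), -144) = 130851/(-1527593/375200) = 130851*(-375200/1527593) = -49095295200/1527593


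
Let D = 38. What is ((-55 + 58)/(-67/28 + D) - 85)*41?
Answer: -3471101/997 ≈ -3481.5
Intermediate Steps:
((-55 + 58)/(-67/28 + D) - 85)*41 = ((-55 + 58)/(-67/28 + 38) - 85)*41 = (3/(-67*1/28 + 38) - 85)*41 = (3/(-67/28 + 38) - 85)*41 = (3/(997/28) - 85)*41 = (3*(28/997) - 85)*41 = (84/997 - 85)*41 = -84661/997*41 = -3471101/997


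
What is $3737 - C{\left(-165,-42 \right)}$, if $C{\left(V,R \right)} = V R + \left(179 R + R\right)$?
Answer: $4367$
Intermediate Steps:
$C{\left(V,R \right)} = 180 R + R V$ ($C{\left(V,R \right)} = R V + 180 R = 180 R + R V$)
$3737 - C{\left(-165,-42 \right)} = 3737 - - 42 \left(180 - 165\right) = 3737 - \left(-42\right) 15 = 3737 - -630 = 3737 + 630 = 4367$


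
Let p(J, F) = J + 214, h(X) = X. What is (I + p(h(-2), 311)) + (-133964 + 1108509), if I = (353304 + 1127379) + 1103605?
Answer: 3559045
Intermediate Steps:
p(J, F) = 214 + J
I = 2584288 (I = 1480683 + 1103605 = 2584288)
(I + p(h(-2), 311)) + (-133964 + 1108509) = (2584288 + (214 - 2)) + (-133964 + 1108509) = (2584288 + 212) + 974545 = 2584500 + 974545 = 3559045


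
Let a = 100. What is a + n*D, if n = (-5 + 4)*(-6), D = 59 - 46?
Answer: 178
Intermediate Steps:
D = 13
n = 6 (n = -1*(-6) = 6)
a + n*D = 100 + 6*13 = 100 + 78 = 178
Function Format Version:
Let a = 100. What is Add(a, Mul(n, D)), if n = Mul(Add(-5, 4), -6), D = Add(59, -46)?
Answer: 178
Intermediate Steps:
D = 13
n = 6 (n = Mul(-1, -6) = 6)
Add(a, Mul(n, D)) = Add(100, Mul(6, 13)) = Add(100, 78) = 178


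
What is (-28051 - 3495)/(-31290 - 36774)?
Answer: 15773/34032 ≈ 0.46348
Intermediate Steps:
(-28051 - 3495)/(-31290 - 36774) = -31546/(-68064) = -31546*(-1/68064) = 15773/34032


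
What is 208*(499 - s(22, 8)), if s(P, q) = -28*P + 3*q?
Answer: 226928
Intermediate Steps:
208*(499 - s(22, 8)) = 208*(499 - (-28*22 + 3*8)) = 208*(499 - (-616 + 24)) = 208*(499 - 1*(-592)) = 208*(499 + 592) = 208*1091 = 226928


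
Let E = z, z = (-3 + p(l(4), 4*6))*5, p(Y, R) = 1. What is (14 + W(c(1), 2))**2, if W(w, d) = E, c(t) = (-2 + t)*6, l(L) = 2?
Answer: 16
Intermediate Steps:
c(t) = -12 + 6*t
z = -10 (z = (-3 + 1)*5 = -2*5 = -10)
E = -10
W(w, d) = -10
(14 + W(c(1), 2))**2 = (14 - 10)**2 = 4**2 = 16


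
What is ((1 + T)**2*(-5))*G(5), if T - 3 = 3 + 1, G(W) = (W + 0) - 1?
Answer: -1280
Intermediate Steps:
G(W) = -1 + W (G(W) = W - 1 = -1 + W)
T = 7 (T = 3 + (3 + 1) = 3 + 4 = 7)
((1 + T)**2*(-5))*G(5) = ((1 + 7)**2*(-5))*(-1 + 5) = (8**2*(-5))*4 = (64*(-5))*4 = -320*4 = -1280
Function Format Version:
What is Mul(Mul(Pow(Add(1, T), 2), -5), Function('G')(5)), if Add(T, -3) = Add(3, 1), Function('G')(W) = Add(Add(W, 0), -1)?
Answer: -1280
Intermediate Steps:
Function('G')(W) = Add(-1, W) (Function('G')(W) = Add(W, -1) = Add(-1, W))
T = 7 (T = Add(3, Add(3, 1)) = Add(3, 4) = 7)
Mul(Mul(Pow(Add(1, T), 2), -5), Function('G')(5)) = Mul(Mul(Pow(Add(1, 7), 2), -5), Add(-1, 5)) = Mul(Mul(Pow(8, 2), -5), 4) = Mul(Mul(64, -5), 4) = Mul(-320, 4) = -1280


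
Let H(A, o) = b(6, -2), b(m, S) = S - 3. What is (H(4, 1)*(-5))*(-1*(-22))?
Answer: 550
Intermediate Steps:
b(m, S) = -3 + S
H(A, o) = -5 (H(A, o) = -3 - 2 = -5)
(H(4, 1)*(-5))*(-1*(-22)) = (-5*(-5))*(-1*(-22)) = 25*22 = 550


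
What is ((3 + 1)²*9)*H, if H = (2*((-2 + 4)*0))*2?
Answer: 0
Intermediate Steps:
H = 0 (H = (2*(2*0))*2 = (2*0)*2 = 0*2 = 0)
((3 + 1)²*9)*H = ((3 + 1)²*9)*0 = (4²*9)*0 = (16*9)*0 = 144*0 = 0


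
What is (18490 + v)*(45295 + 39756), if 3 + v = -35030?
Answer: -1406998693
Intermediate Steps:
v = -35033 (v = -3 - 35030 = -35033)
(18490 + v)*(45295 + 39756) = (18490 - 35033)*(45295 + 39756) = -16543*85051 = -1406998693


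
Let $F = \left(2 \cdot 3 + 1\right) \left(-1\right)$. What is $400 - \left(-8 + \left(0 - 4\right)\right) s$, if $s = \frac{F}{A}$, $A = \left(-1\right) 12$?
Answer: $407$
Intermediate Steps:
$A = -12$
$F = -7$ ($F = \left(6 + 1\right) \left(-1\right) = 7 \left(-1\right) = -7$)
$s = \frac{7}{12}$ ($s = - \frac{7}{-12} = \left(-7\right) \left(- \frac{1}{12}\right) = \frac{7}{12} \approx 0.58333$)
$400 - \left(-8 + \left(0 - 4\right)\right) s = 400 - \left(-8 + \left(0 - 4\right)\right) \frac{7}{12} = 400 - \left(-8 - 4\right) \frac{7}{12} = 400 - \left(-12\right) \frac{7}{12} = 400 - -7 = 400 + 7 = 407$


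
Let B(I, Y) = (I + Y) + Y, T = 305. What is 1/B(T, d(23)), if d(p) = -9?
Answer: 1/287 ≈ 0.0034843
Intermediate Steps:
B(I, Y) = I + 2*Y
1/B(T, d(23)) = 1/(305 + 2*(-9)) = 1/(305 - 18) = 1/287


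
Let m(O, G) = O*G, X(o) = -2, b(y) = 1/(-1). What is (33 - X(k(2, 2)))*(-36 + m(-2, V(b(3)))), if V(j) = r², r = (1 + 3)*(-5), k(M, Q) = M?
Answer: -29260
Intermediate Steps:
b(y) = -1
r = -20 (r = 4*(-5) = -20)
V(j) = 400 (V(j) = (-20)² = 400)
m(O, G) = G*O
(33 - X(k(2, 2)))*(-36 + m(-2, V(b(3)))) = (33 - 1*(-2))*(-36 + 400*(-2)) = (33 + 2)*(-36 - 800) = 35*(-836) = -29260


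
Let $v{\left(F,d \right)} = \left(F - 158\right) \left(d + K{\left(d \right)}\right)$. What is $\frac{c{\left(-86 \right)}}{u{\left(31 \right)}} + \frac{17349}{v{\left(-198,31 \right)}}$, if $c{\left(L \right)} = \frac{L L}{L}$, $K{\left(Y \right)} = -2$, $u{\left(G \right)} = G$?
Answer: $- \frac{1425683}{320044} \approx -4.4546$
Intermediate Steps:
$v{\left(F,d \right)} = \left(-158 + F\right) \left(-2 + d\right)$ ($v{\left(F,d \right)} = \left(F - 158\right) \left(d - 2\right) = \left(-158 + F\right) \left(-2 + d\right)$)
$c{\left(L \right)} = L$ ($c{\left(L \right)} = \frac{L^{2}}{L} = L$)
$\frac{c{\left(-86 \right)}}{u{\left(31 \right)}} + \frac{17349}{v{\left(-198,31 \right)}} = - \frac{86}{31} + \frac{17349}{316 - 4898 - -396 - 6138} = \left(-86\right) \frac{1}{31} + \frac{17349}{316 - 4898 + 396 - 6138} = - \frac{86}{31} + \frac{17349}{-10324} = - \frac{86}{31} + 17349 \left(- \frac{1}{10324}\right) = - \frac{86}{31} - \frac{17349}{10324} = - \frac{1425683}{320044}$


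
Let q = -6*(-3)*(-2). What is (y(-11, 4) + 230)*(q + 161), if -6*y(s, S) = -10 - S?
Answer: 87125/3 ≈ 29042.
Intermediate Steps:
q = -36 (q = 18*(-2) = -36)
y(s, S) = 5/3 + S/6 (y(s, S) = -(-10 - S)/6 = 5/3 + S/6)
(y(-11, 4) + 230)*(q + 161) = ((5/3 + (1/6)*4) + 230)*(-36 + 161) = ((5/3 + 2/3) + 230)*125 = (7/3 + 230)*125 = (697/3)*125 = 87125/3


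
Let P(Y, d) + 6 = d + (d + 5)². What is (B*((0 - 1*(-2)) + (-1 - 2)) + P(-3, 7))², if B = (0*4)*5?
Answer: 21025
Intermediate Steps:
P(Y, d) = -6 + d + (5 + d)² (P(Y, d) = -6 + (d + (d + 5)²) = -6 + (d + (5 + d)²) = -6 + d + (5 + d)²)
B = 0 (B = 0*5 = 0)
(B*((0 - 1*(-2)) + (-1 - 2)) + P(-3, 7))² = (0*((0 - 1*(-2)) + (-1 - 2)) + (-6 + 7 + (5 + 7)²))² = (0*((0 + 2) - 3) + (-6 + 7 + 12²))² = (0*(2 - 3) + (-6 + 7 + 144))² = (0*(-1) + 145)² = (0 + 145)² = 145² = 21025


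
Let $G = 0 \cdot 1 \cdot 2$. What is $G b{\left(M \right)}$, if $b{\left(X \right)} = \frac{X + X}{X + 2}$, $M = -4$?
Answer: $0$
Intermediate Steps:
$b{\left(X \right)} = \frac{2 X}{2 + X}$
$G = 0$ ($G = 0 \cdot 2 = 0$)
$G b{\left(M \right)} = 0 \cdot 2 \left(-4\right) \frac{1}{2 - 4} = 0 \cdot 2 \left(-4\right) \frac{1}{-2} = 0 \cdot 2 \left(-4\right) \left(- \frac{1}{2}\right) = 0 \cdot 4 = 0$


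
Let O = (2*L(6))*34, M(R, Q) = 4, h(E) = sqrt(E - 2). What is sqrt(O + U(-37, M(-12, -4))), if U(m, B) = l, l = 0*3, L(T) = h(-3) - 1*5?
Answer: 2*sqrt(-85 + 17*I*sqrt(5)) ≈ 4.0281 + 18.874*I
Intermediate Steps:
h(E) = sqrt(-2 + E)
L(T) = -5 + I*sqrt(5) (L(T) = sqrt(-2 - 3) - 1*5 = sqrt(-5) - 5 = I*sqrt(5) - 5 = -5 + I*sqrt(5))
O = -340 + 68*I*sqrt(5) (O = (2*(-5 + I*sqrt(5)))*34 = (-10 + 2*I*sqrt(5))*34 = -340 + 68*I*sqrt(5) ≈ -340.0 + 152.05*I)
l = 0
U(m, B) = 0
sqrt(O + U(-37, M(-12, -4))) = sqrt((-340 + 68*I*sqrt(5)) + 0) = sqrt(-340 + 68*I*sqrt(5))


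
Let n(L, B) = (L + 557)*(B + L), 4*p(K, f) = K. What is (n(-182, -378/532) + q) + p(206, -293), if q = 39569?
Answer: -549023/19 ≈ -28896.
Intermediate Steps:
p(K, f) = K/4
n(L, B) = (557 + L)*(B + L)
(n(-182, -378/532) + q) + p(206, -293) = (((-182)**2 + 557*(-378/532) + 557*(-182) - 378/532*(-182)) + 39569) + (1/4)*206 = ((33124 + 557*(-378*1/532) - 101374 - 378*1/532*(-182)) + 39569) + 103/2 = ((33124 + 557*(-27/38) - 101374 - 27/38*(-182)) + 39569) + 103/2 = ((33124 - 15039/38 - 101374 + 2457/19) + 39569) + 103/2 = (-2603625/38 + 39569) + 103/2 = -1100003/38 + 103/2 = -549023/19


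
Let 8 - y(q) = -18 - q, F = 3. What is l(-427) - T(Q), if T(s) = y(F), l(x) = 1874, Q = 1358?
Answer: 1845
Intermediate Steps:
y(q) = 26 + q (y(q) = 8 - (-18 - q) = 8 + (18 + q) = 26 + q)
T(s) = 29 (T(s) = 26 + 3 = 29)
l(-427) - T(Q) = 1874 - 1*29 = 1874 - 29 = 1845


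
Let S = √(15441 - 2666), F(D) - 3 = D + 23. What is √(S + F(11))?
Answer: √(37 + 5*√511) ≈ 12.249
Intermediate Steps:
F(D) = 26 + D (F(D) = 3 + (D + 23) = 3 + (23 + D) = 26 + D)
S = 5*√511 (S = √12775 = 5*√511 ≈ 113.03)
√(S + F(11)) = √(5*√511 + (26 + 11)) = √(5*√511 + 37) = √(37 + 5*√511)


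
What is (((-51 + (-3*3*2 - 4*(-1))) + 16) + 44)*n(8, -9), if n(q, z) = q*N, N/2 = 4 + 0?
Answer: -320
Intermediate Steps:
N = 8 (N = 2*(4 + 0) = 2*4 = 8)
n(q, z) = 8*q (n(q, z) = q*8 = 8*q)
(((-51 + (-3*3*2 - 4*(-1))) + 16) + 44)*n(8, -9) = (((-51 + (-3*3*2 - 4*(-1))) + 16) + 44)*(8*8) = (((-51 + (-9*2 - 1*(-4))) + 16) + 44)*64 = (((-51 + (-18 + 4)) + 16) + 44)*64 = (((-51 - 14) + 16) + 44)*64 = ((-65 + 16) + 44)*64 = (-49 + 44)*64 = -5*64 = -320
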